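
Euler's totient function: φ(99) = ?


Factor n: 99 = 3^2 × 11
φ(n) = n · ∏(1 - 1/p) over distinct primes p | n
φ(99) = 99 · (1 - 1/3) · (1 - 1/11) = 60

φ(99) = 60


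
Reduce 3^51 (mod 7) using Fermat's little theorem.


Fermat's little theorem: if p is prime and gcd(a,p)=1, then a^(p-1) ≡ 1 (mod p)
p = 7 is prime, gcd(3,7) = 1
Reduce exponent: 51 mod 6 = 3
So 3^51 ≡ 3^3 (mod 7)
3^3 mod 7 = 6

3^51 ≡ 6 (mod 7)


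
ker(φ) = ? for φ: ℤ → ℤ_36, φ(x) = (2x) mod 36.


Kernel = preimage of identity
ker(φ) = {x ∈ ℤ : 2x ≡ 0 (mod 36)}. gcd(2,36) = 2, so 2x ≡ 0 (mod 36) ⟺ x ≡ 0 (mod 36/2 = 18). Hence ker(φ) = 18ℤ

ker(φ) = 18ℤ


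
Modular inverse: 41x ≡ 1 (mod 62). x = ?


Use the extended Euclidean algorithm to write 1 = 41·s + 62·t; then s mod 62 is the inverse.
Euclidean algorithm:
  41 = 0·62 + 41
  62 = 1·41 + 21
  41 = 1·21 + 20
  21 = 1·20 + 1
  20 = 20·1 + 0
gcd(41,62) = 1
Back-substitution gives: 41·(-3) + 62·(2) = 1
So 41⁻¹ ≡ -3 ≡ 59 (mod 62)
Check: 41 × 59 = 2419 ≡ 1 (mod 62) ✓

41⁻¹ ≡ 59 (mod 62)


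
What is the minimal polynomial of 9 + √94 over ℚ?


Let α = 9 + √94. Then α - 9 = √94, so (α - 9)² = 94, giving α² - 18α - 13 = 0. Degree 2 and α ∉ ℚ, so this is the minimal polynomial.

Minimal polynomial: x² - 18x - 13


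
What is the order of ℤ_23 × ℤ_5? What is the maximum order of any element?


|ℤ_23 × ℤ_5| = 23 × 5 = 115
Max element order = lcm(23,5) = 115
Cyclic? Yes (gcd=1)

|ℤ_23×ℤ_5| = 115, max element order = 115


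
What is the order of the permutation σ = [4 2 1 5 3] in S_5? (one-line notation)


Cycle decomposition: (1 4 5 3)
Cycle lengths: 4
Order = lcm(4) = 4

ord(σ) = 4


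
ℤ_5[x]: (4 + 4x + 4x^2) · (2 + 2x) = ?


Expand and collect like terms; reduce coefficients mod 5:
x^0: 4·2 = 8 ≡ 3 (mod 5)
x^1: 4·2 + 4·2 = 16 ≡ 1 (mod 5)
x^2: 4·2 + 4·2 = 16 ≡ 1 (mod 5)
x^3: 4·2 = 8 ≡ 3 (mod 5)
Result: 3 + x + x^2 + 3x^3

f · g = 3 + x + x^2 + 3x^3


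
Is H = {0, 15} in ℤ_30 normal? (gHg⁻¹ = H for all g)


H = {0, 15} in ℤ_30
ℤ_30 is abelian; every subgroup of an abelian group is normal

Yes, normal subgroup


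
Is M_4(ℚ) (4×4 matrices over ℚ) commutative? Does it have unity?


Matrix multiplication is non-commutative for n ≥ 2; the identity matrix I is the unity; singular matrices give zero divisors, so not an integral domain
Commutative: No
Integral domain: No
Has unity: Yes

M_4(ℚ) (4×4 matrices over ℚ): Commutative=No, Unity=Yes


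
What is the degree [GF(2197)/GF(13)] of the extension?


GF(2197) = GF(13^3), so the extension degree is 3

[GF(2197)/GF(13)] = 3


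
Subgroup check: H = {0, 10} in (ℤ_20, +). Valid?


Subgroup test for H = {0, 10} in (ℤ_20, +):
(1) 0 ∈ H? Yes
(2) Closure: for all a,b ∈ H, (a+b) mod 20 ∈ H? Yes
(3) Inverses: for all a ∈ H, -a mod 20 ∈ H? Yes

Yes, H is a subgroup of ℤ_20


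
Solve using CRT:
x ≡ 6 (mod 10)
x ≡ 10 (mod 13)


m₁ = 10, m₂ = 13, gcd = 1, so CRT applies. M = m₁·m₂ = 130
Let M₁ = M/m₁ = 13, M₂ = M/m₂ = 10
Find y₁ ≡ M₁⁻¹ (mod m₁): 13⁻¹ ≡ 7 (mod 10)
Find y₂ ≡ M₂⁻¹ (mod m₂): 10⁻¹ ≡ 4 (mod 13)
x = a₁·M₁·y₁ + a₂·M₂·y₂ = 6·13·7 + 10·10·4 = 946
Reduce mod 130: x ≡ 36
Check: 36 mod 10 = 6 ✓, 36 mod 13 = 10 ✓

x ≡ 36 (mod 130)


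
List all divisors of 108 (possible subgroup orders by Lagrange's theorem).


Lagrange's theorem: |H| divides |G|
|G| = 108
Divisors of 108: 1, 2, 3, 4, 6, 9, 12, 18, 27, 36, 54, 108

Possible subgroup orders: {1, 2, 3, 4, 6, 9, 12, 18, 27, 36, 54, 108}


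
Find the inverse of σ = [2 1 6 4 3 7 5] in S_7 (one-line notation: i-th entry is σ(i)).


To find σ⁻¹, swap domain and range:
σ(1) = 2 → σ⁻¹(2) = 1
σ(2) = 1 → σ⁻¹(1) = 2
σ(3) = 6 → σ⁻¹(6) = 3
σ(4) = 4 → σ⁻¹(4) = 4
σ(5) = 3 → σ⁻¹(3) = 5
σ(6) = 7 → σ⁻¹(7) = 6
σ(7) = 5 → σ⁻¹(5) = 7

σ⁻¹ = [2 1 5 4 7 3 6]


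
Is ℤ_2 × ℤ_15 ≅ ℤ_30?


Comparing ℤ_2 × ℤ_15 and ℤ_30:
gcd(2,15) = 1, so ℤ_2 × ℤ_15 ≅ ℤ_30 (CRT)

Yes, ℤ_2 × ℤ_15 ≅ ℤ_30


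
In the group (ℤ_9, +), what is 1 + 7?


Operation: addition mod 9
1 + 7 = (a + b) mod 9 with a = 1, b = 7

1 + 7 = 8


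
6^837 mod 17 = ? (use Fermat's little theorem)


Fermat's little theorem: if p is prime and gcd(a,p)=1, then a^(p-1) ≡ 1 (mod p)
p = 17 is prime, gcd(6,17) = 1
Reduce exponent: 837 mod 16 = 5
So 6^837 ≡ 6^5 (mod 17)
6^5 mod 17 = 7

6^837 ≡ 7 (mod 17)


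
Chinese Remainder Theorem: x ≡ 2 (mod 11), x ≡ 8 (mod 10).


m₁ = 11, m₂ = 10, gcd = 1, so CRT applies. M = m₁·m₂ = 110
Let M₁ = M/m₁ = 10, M₂ = M/m₂ = 11
Find y₁ ≡ M₁⁻¹ (mod m₁): 10⁻¹ ≡ 10 (mod 11)
Find y₂ ≡ M₂⁻¹ (mod m₂): 11⁻¹ ≡ 1 (mod 10)
x = a₁·M₁·y₁ + a₂·M₂·y₂ = 2·10·10 + 8·11·1 = 288
Reduce mod 110: x ≡ 68
Check: 68 mod 11 = 2 ✓, 68 mod 10 = 8 ✓

x ≡ 68 (mod 110)


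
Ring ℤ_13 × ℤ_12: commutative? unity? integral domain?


Direct product ring; commutative with unity (1,1); but (1,0)·(0,1) = (0,0) gives zero divisors, so not an integral domain
Commutative: Yes
Integral domain: No
Has unity: Yes

ℤ_13 × ℤ_12: Commutative=Yes, Unity=Yes


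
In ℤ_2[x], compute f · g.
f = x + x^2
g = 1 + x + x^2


Expand and collect like terms; reduce coefficients mod 2:
x^0: 0·1 = 0 ≡ 0 (mod 2)
x^1: 0·1 + 1·1 = 1 ≡ 1 (mod 2)
x^2: 0·1 + 1·1 + 1·1 = 2 ≡ 0 (mod 2)
x^3: 1·1 + 1·1 = 2 ≡ 0 (mod 2)
x^4: 1·1 = 1 ≡ 1 (mod 2)
Result: x + x^4

f · g = x + x^4


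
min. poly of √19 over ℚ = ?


√19 satisfies x² - 19 = 0, irreducible over ℚ since 19 is squarefree

Minimal polynomial: x² - 19


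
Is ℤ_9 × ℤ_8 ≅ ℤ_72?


Comparing ℤ_9 × ℤ_8 and ℤ_72:
gcd(9,8) = 1, so ℤ_9 × ℤ_8 ≅ ℤ_72 (CRT)

Yes, ℤ_9 × ℤ_8 ≅ ℤ_72


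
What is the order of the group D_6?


|D_n| = 2n (n rotations and n reflections)
|D_6| = 2×6 = 12

|D_6| = 12


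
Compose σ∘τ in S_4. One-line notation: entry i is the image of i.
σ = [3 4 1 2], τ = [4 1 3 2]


σ∘τ: apply τ first, then σ
1 →τ 4 →σ 2
2 →τ 1 →σ 3
3 →τ 3 →σ 1
4 →τ 2 →σ 4

σ∘τ = [2 3 1 4]


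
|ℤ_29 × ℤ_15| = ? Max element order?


|ℤ_29 × ℤ_15| = 29 × 15 = 435
Max element order = lcm(29,15) = 435
Cyclic? Yes (gcd=1)

|ℤ_29×ℤ_15| = 435, max element order = 435


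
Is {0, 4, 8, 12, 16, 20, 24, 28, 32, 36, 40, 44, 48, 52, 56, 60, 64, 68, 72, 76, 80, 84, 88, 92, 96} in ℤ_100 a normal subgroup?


H = {0, 4, 8, 12, 16, 20, 24, 28, 32, 36, 40, 44, 48, 52, 56, 60, 64, 68, 72, 76, 80, 84, 88, 92, 96} in ℤ_100
ℤ_100 is abelian; every subgroup of an abelian group is normal

Yes, normal subgroup


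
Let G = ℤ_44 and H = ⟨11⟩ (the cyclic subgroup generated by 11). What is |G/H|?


|⟨11⟩| = n / gcd(11, 44) = 44 / 11 = 4
H is normal (ℤ_44 is abelian).
|G/H| = |G| / |H| = 44 / 4 = 11

|G/H| = 11


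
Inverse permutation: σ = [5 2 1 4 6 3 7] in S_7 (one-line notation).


To find σ⁻¹, swap domain and range:
σ(1) = 5 → σ⁻¹(5) = 1
σ(2) = 2 → σ⁻¹(2) = 2
σ(3) = 1 → σ⁻¹(1) = 3
σ(4) = 4 → σ⁻¹(4) = 4
σ(5) = 6 → σ⁻¹(6) = 5
σ(6) = 3 → σ⁻¹(3) = 6
σ(7) = 7 → σ⁻¹(7) = 7

σ⁻¹ = [3 2 6 4 1 5 7]


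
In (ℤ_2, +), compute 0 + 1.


Operation: addition mod 2
0 + 1 = (a + b) mod 2 with a = 0, b = 1

0 + 1 = 1


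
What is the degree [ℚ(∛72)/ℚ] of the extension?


∛72 has minimal polynomial x³ - 72 (irreducible over ℚ since 72 is not a perfect cube)

[ℚ(∛72)/ℚ] = 3


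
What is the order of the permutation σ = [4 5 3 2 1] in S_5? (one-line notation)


Cycle decomposition: (1 4 2 5)
Cycle lengths: 4
Order = lcm(4) = 4

ord(σ) = 4


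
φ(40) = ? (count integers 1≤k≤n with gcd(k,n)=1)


Factor n: 40 = 2^3 × 5
φ(n) = n · ∏(1 - 1/p) over distinct primes p | n
φ(40) = 40 · (1 - 1/2) · (1 - 1/5) = 16

φ(40) = 16


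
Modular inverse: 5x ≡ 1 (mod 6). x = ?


Use the extended Euclidean algorithm to write 1 = 5·s + 6·t; then s mod 6 is the inverse.
Euclidean algorithm:
  5 = 0·6 + 5
  6 = 1·5 + 1
  5 = 5·1 + 0
gcd(5,6) = 1
Back-substitution gives: 5·(-1) + 6·(1) = 1
So 5⁻¹ ≡ -1 ≡ 5 (mod 6)
Check: 5 × 5 = 25 ≡ 1 (mod 6) ✓

5⁻¹ ≡ 5 (mod 6)


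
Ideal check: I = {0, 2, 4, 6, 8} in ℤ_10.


Check ideal conditions for I = {0, 2, 4, 6, 8} in ℤ_10:
(1) I is an additive subgroup? Yes
(2) For r ∈ ℤ_10 and a ∈ I: r·a ∈ I? Yes

Yes, I is an ideal of ℤ_10


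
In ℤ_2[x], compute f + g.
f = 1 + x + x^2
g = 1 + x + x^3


Add coefficients mod 2:
x^0: 1 + 1 = 0 (mod 2)
x^1: 1 + 1 = 0 (mod 2)
x^2: 1 + 0 = 1 (mod 2)
x^3: 0 + 1 = 1 (mod 2)
Result: x^2 + x^3

f + g = x^2 + x^3


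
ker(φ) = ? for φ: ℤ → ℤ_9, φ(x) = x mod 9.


Kernel = preimage of identity
ker(φ) = {x ∈ ℤ : x ≡ 0 (mod 9)} = 9ℤ = {0, ±9, ±18, ...}

ker(φ) = 9ℤ


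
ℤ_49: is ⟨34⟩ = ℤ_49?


g generates ℤ_n iff gcd(g, n) = 1
gcd(34, 49) = 1
Since gcd = 1, 34 is a generator.

Yes, 34 generates ℤ_49


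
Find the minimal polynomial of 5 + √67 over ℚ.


Let α = 5 + √67. Then α - 5 = √67, so (α - 5)² = 67, giving α² - 10α - 42 = 0. Degree 2 and α ∉ ℚ, so this is the minimal polynomial.

Minimal polynomial: x² - 10x - 42


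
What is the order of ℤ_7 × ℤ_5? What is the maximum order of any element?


|ℤ_7 × ℤ_5| = 7 × 5 = 35
Max element order = lcm(7,5) = 35
Cyclic? Yes (gcd=1)

|ℤ_7×ℤ_5| = 35, max element order = 35


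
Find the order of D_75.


|D_n| = 2n (n rotations and n reflections)
|D_75| = 2×75 = 150

|D_75| = 150


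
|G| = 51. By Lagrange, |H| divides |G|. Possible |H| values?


Lagrange's theorem: |H| divides |G|
|G| = 51
Divisors of 51: 1, 3, 17, 51

Possible subgroup orders: {1, 3, 17, 51}


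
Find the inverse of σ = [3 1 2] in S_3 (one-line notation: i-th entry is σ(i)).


To find σ⁻¹, swap domain and range:
σ(1) = 3 → σ⁻¹(3) = 1
σ(2) = 1 → σ⁻¹(1) = 2
σ(3) = 2 → σ⁻¹(2) = 3

σ⁻¹ = [2 3 1]


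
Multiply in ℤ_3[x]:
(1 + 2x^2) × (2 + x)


Expand and collect like terms; reduce coefficients mod 3:
x^0: 1·2 = 2 ≡ 2 (mod 3)
x^1: 1·1 + 0·2 = 1 ≡ 1 (mod 3)
x^2: 0·1 + 2·2 = 4 ≡ 1 (mod 3)
x^3: 2·1 = 2 ≡ 2 (mod 3)
Result: 2 + x + x^2 + 2x^3

f · g = 2 + x + x^2 + 2x^3


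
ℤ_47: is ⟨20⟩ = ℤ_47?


g generates ℤ_n iff gcd(g, n) = 1
gcd(20, 47) = 1
Since gcd = 1, 20 is a generator.

Yes, 20 generates ℤ_47


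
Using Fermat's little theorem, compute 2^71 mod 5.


Fermat's little theorem: if p is prime and gcd(a,p)=1, then a^(p-1) ≡ 1 (mod p)
p = 5 is prime, gcd(2,5) = 1
Reduce exponent: 71 mod 4 = 3
So 2^71 ≡ 2^3 (mod 5)
2^3 mod 5 = 3

2^71 ≡ 3 (mod 5)


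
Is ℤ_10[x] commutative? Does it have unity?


ℤ_10 has zero divisors (2·5 ≡ 0), and these lift to constant zero divisors in ℤ_10[x]; so not an integral domain
Commutative: Yes
Integral domain: No
Has unity: Yes

ℤ_10[x]: Commutative=Yes, Unity=Yes


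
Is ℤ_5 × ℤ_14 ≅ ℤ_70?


Comparing ℤ_5 × ℤ_14 and ℤ_70:
gcd(5,14) = 1, so ℤ_5 × ℤ_14 ≅ ℤ_70 (CRT)

Yes, ℤ_5 × ℤ_14 ≅ ℤ_70


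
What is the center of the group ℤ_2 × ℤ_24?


Z(G) = {g ∈ G | gx = xg for all x ∈ G}
Direct product of abelian groups is abelian, so Z(G) = G

Z(ℤ_2 × ℤ_24) = ℤ_2 × ℤ_24


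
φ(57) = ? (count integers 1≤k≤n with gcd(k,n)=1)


Factor n: 57 = 3 × 19
φ(n) = n · ∏(1 - 1/p) over distinct primes p | n
φ(57) = 57 · (1 - 1/3) · (1 - 1/19) = 36

φ(57) = 36


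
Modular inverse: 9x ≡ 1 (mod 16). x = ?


Use the extended Euclidean algorithm to write 1 = 9·s + 16·t; then s mod 16 is the inverse.
Euclidean algorithm:
  9 = 0·16 + 9
  16 = 1·9 + 7
  9 = 1·7 + 2
  7 = 3·2 + 1
  2 = 2·1 + 0
gcd(9,16) = 1
Back-substitution gives: 9·(-7) + 16·(4) = 1
So 9⁻¹ ≡ -7 ≡ 9 (mod 16)
Check: 9 × 9 = 81 ≡ 1 (mod 16) ✓

9⁻¹ ≡ 9 (mod 16)


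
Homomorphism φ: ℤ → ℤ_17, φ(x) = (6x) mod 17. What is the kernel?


Kernel = preimage of identity
ker(φ) = {x ∈ ℤ : 6x ≡ 0 (mod 17)}. gcd(6,17) = 1, so 6x ≡ 0 (mod 17) ⟺ x ≡ 0 (mod 17/1 = 17). Hence ker(φ) = 17ℤ

ker(φ) = 17ℤ


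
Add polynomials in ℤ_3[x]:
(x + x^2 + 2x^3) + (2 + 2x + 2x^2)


Add coefficients mod 3:
x^0: 0 + 2 = 2 (mod 3)
x^1: 1 + 2 = 0 (mod 3)
x^2: 1 + 2 = 0 (mod 3)
x^3: 2 + 0 = 2 (mod 3)
Result: 2 + 2x^3

f + g = 2 + 2x^3


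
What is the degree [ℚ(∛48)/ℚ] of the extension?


∛48 has minimal polynomial x³ - 48 (irreducible over ℚ since 48 is not a perfect cube)

[ℚ(∛48)/ℚ] = 3


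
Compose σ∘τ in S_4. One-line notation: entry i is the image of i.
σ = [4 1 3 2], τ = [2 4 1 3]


σ∘τ: apply τ first, then σ
1 →τ 2 →σ 1
2 →τ 4 →σ 2
3 →τ 1 →σ 4
4 →τ 3 →σ 3

σ∘τ = [1 2 4 3]


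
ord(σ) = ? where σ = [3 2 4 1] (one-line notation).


Cycle decomposition: (1 3 4)
Cycle lengths: 3
Order = lcm(3) = 3

ord(σ) = 3


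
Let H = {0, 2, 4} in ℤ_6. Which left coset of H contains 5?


5 + H = {5 + h (mod 6) : h ∈ H}
5+0=5, 5+2=1, 5+4=3
5 + H = {1, 3, 5} = 1 + H

5 + H = {1, 3, 5}


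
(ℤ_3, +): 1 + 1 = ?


Operation: addition mod 3
1 + 1 = (a + b) mod 3 with a = 1, b = 1

1 + 1 = 2


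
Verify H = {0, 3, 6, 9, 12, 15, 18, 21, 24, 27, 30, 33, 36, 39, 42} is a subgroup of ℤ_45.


Subgroup test for H = {0, 3, 6, 9, 12, 15, 18, 21, 24, 27, 30, 33, 36, 39, 42} in (ℤ_45, +):
(1) 0 ∈ H? Yes
(2) Closure: for all a,b ∈ H, (a+b) mod 45 ∈ H? Yes
(3) Inverses: for all a ∈ H, -a mod 45 ∈ H? Yes

Yes, H is a subgroup of ℤ_45


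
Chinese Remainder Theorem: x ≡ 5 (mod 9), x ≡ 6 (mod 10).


m₁ = 9, m₂ = 10, gcd = 1, so CRT applies. M = m₁·m₂ = 90
Let M₁ = M/m₁ = 10, M₂ = M/m₂ = 9
Find y₁ ≡ M₁⁻¹ (mod m₁): 10⁻¹ ≡ 1 (mod 9)
Find y₂ ≡ M₂⁻¹ (mod m₂): 9⁻¹ ≡ 9 (mod 10)
x = a₁·M₁·y₁ + a₂·M₂·y₂ = 5·10·1 + 6·9·9 = 536
Reduce mod 90: x ≡ 86
Check: 86 mod 9 = 5 ✓, 86 mod 10 = 6 ✓

x ≡ 86 (mod 90)


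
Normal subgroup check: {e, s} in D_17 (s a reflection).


H = {e, s} in D_17 (s a reflection)
r·s·r⁻¹ = sr⁻² ≠ s for n ≥ 3, so {e, s} is not closed under conjugation

No, not a normal subgroup


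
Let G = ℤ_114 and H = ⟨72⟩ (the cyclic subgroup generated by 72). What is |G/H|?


|⟨72⟩| = n / gcd(72, 114) = 114 / 6 = 19
H is normal (ℤ_114 is abelian).
|G/H| = |G| / |H| = 114 / 19 = 6

|G/H| = 6


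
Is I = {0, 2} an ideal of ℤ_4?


Check ideal conditions for I = {0, 2} in ℤ_4:
(1) I is an additive subgroup? Yes
(2) For r ∈ ℤ_4 and a ∈ I: r·a ∈ I? Yes

Yes, I is an ideal of ℤ_4


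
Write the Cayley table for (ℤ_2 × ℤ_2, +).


Elements: {(0,0), (0,1), (1,0), (1,1)}
Operation: componentwise addition mod (2, 2)
Entry (a, b) = ((a₁+b₁) mod 2, (a₂+b₂) mod 2)

Cayley table:
      | (0,0) | (0,1) | (1,0) | (1,1)
(0,0) | (0,0) | (0,1) | (1,0) | (1,1)
(0,1) | (0,1) | (0,0) | (1,1) | (1,0)
(1,0) | (1,0) | (1,1) | (0,0) | (0,1)
(1,1) | (1,1) | (1,0) | (0,1) | (0,0)


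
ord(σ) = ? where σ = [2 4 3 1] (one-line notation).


Cycle decomposition: (1 2 4)
Cycle lengths: 3
Order = lcm(3) = 3

ord(σ) = 3


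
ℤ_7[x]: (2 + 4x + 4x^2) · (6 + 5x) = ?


Expand and collect like terms; reduce coefficients mod 7:
x^0: 2·6 = 12 ≡ 5 (mod 7)
x^1: 2·5 + 4·6 = 34 ≡ 6 (mod 7)
x^2: 4·5 + 4·6 = 44 ≡ 2 (mod 7)
x^3: 4·5 = 20 ≡ 6 (mod 7)
Result: 5 + 6x + 2x^2 + 6x^3

f · g = 5 + 6x + 2x^2 + 6x^3


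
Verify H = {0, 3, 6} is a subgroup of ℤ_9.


Subgroup test for H = {0, 3, 6} in (ℤ_9, +):
(1) 0 ∈ H? Yes
(2) Closure: for all a,b ∈ H, (a+b) mod 9 ∈ H? Yes
(3) Inverses: for all a ∈ H, -a mod 9 ∈ H? Yes

Yes, H is a subgroup of ℤ_9


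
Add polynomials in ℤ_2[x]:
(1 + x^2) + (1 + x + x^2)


Add coefficients mod 2:
x^0: 1 + 1 = 0 (mod 2)
x^1: 0 + 1 = 1 (mod 2)
x^2: 1 + 1 = 0 (mod 2)
Result: x

f + g = x


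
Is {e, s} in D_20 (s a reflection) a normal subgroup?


H = {e, s} in D_20 (s a reflection)
r·s·r⁻¹ = sr⁻² ≠ s for n ≥ 3, so {e, s} is not closed under conjugation

No, not a normal subgroup


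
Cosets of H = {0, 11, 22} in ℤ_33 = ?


H = {0, 11, 22}, |H| = 3
Number of cosets = |G|/|H| = 33/3 = 11
0 + H = {0, 11, 22}
1 + H = {1, 12, 23}
2 + H = {2, 13, 24}
3 + H = {3, 14, 25}
4 + H = {4, 15, 26}
5 + H = {5, 16, 27}
6 + H = {6, 17, 28}
7 + H = {7, 18, 29}
8 + H = {8, 19, 30}
9 + H = {9, 20, 31}
10 + H = {10, 21, 32}

Cosets: 0+H={0,11,22}; 1+H={1,12,23}; 2+H={2,13,24}; 3+H={3,14,25}; 4+H={4,15,26}; 5+H={5,16,27}; 6+H={6,17,28}; 7+H={7,18,29}; 8+H={8,19,30}; 9+H={9,20,31}; 10+H={10,21,32}


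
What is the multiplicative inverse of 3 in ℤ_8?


Use the extended Euclidean algorithm to write 1 = 3·s + 8·t; then s mod 8 is the inverse.
Euclidean algorithm:
  3 = 0·8 + 3
  8 = 2·3 + 2
  3 = 1·2 + 1
  2 = 2·1 + 0
gcd(3,8) = 1
Back-substitution gives: 3·(3) + 8·(-1) = 1
So 3⁻¹ ≡ 3 ≡ 3 (mod 8)
Check: 3 × 3 = 9 ≡ 1 (mod 8) ✓

3⁻¹ ≡ 3 (mod 8)


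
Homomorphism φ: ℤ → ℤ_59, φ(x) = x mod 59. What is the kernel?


Kernel = preimage of identity
ker(φ) = {x ∈ ℤ : x ≡ 0 (mod 59)} = 59ℤ = {0, ±59, ±118, ...}

ker(φ) = 59ℤ


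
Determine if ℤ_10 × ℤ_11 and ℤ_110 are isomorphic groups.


Comparing ℤ_10 × ℤ_11 and ℤ_110:
gcd(10,11) = 1, so ℤ_10 × ℤ_11 ≅ ℤ_110 (CRT)

Yes, ℤ_10 × ℤ_11 ≅ ℤ_110


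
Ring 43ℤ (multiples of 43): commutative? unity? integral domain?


43ℤ is a commutative ring under +,× but has no multiplicative identity (1 ∉ 43ℤ); it has no zero divisors, but without unity it is not an integral domain
Commutative: Yes
Integral domain: No
Has unity: No

43ℤ (multiples of 43): Commutative=Yes, Unity=No


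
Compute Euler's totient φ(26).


φ(n) = count of k ∈ {1,...,n} with gcd(k,n)=1
Coprimes to 26: {1, 3, 5, 7, 9, 11, 15, 17, 19, 21, 23, 25}
Count: 12

φ(26) = 12


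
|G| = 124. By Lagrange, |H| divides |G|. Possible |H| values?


Lagrange's theorem: |H| divides |G|
|G| = 124
Divisors of 124: 1, 2, 4, 31, 62, 124

Possible subgroup orders: {1, 2, 4, 31, 62, 124}


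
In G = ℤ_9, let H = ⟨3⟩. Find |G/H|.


|⟨3⟩| = n / gcd(3, 9) = 9 / 3 = 3
H is normal (ℤ_9 is abelian).
|G/H| = |G| / |H| = 9 / 3 = 3

|G/H| = 3


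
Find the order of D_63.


|D_n| = 2n (n rotations and n reflections)
|D_63| = 2×63 = 126

|D_63| = 126


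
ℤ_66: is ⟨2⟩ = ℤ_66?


g generates ℤ_n iff gcd(g, n) = 1
gcd(2, 66) = 2
Since gcd = 2 ≠ 1, ⟨2⟩ has order 33 < 66, so 2 is not a generator.

No, 2 does not generate ℤ_66


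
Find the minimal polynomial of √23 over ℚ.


√23 satisfies x² - 23 = 0, irreducible over ℚ since 23 is squarefree

Minimal polynomial: x² - 23


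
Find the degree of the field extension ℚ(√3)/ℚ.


√3 has minimal polynomial x² - 3 (irreducible over ℚ since 3 is squarefree)

[ℚ(√3)/ℚ] = 2


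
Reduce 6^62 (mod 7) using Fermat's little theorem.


Fermat's little theorem: if p is prime and gcd(a,p)=1, then a^(p-1) ≡ 1 (mod p)
p = 7 is prime, gcd(6,7) = 1
Reduce exponent: 62 mod 6 = 2
So 6^62 ≡ 6^2 (mod 7)
6^2 mod 7 = 1

6^62 ≡ 1 (mod 7)


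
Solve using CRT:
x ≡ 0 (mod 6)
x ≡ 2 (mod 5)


m₁ = 6, m₂ = 5, gcd = 1, so CRT applies. M = m₁·m₂ = 30
Let M₁ = M/m₁ = 5, M₂ = M/m₂ = 6
Find y₁ ≡ M₁⁻¹ (mod m₁): 5⁻¹ ≡ 5 (mod 6)
Find y₂ ≡ M₂⁻¹ (mod m₂): 6⁻¹ ≡ 1 (mod 5)
x = a₁·M₁·y₁ + a₂·M₂·y₂ = 0·5·5 + 2·6·1 = 12
Reduce mod 30: x ≡ 12
Check: 12 mod 6 = 0 ✓, 12 mod 5 = 2 ✓

x ≡ 12 (mod 30)


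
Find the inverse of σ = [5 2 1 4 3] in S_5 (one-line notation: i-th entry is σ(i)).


To find σ⁻¹, swap domain and range:
σ(1) = 5 → σ⁻¹(5) = 1
σ(2) = 2 → σ⁻¹(2) = 2
σ(3) = 1 → σ⁻¹(1) = 3
σ(4) = 4 → σ⁻¹(4) = 4
σ(5) = 3 → σ⁻¹(3) = 5

σ⁻¹ = [3 2 5 4 1]


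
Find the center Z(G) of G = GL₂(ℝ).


Z(G) = {g ∈ G | gx = xg for all x ∈ G}
Only scalar multiples of the identity commute with all invertible matrices

Z(GL₂(ℝ)) = {aI : a ∈ ℝ, a ≠ 0}


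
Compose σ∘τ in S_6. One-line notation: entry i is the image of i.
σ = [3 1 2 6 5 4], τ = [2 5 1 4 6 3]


σ∘τ: apply τ first, then σ
1 →τ 2 →σ 1
2 →τ 5 →σ 5
3 →τ 1 →σ 3
4 →τ 4 →σ 6
5 →τ 6 →σ 4
6 →τ 3 →σ 2

σ∘τ = [1 5 3 6 4 2]


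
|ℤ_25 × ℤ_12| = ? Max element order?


|ℤ_25 × ℤ_12| = 25 × 12 = 300
Max element order = lcm(25,12) = 300
Cyclic? Yes (gcd=1)

|ℤ_25×ℤ_12| = 300, max element order = 300


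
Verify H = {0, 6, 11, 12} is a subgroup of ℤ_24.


Subgroup test for H = {0, 6, 11, 12} in (ℤ_24, +):
(1) 0 ∈ H? Yes
(2) Closure: for all a,b ∈ H, (a+b) mod 24 ∈ H? No  [counterexample: 6 + 11 = 17 ∉ H]
(3) Inverses: for all a ∈ H, -a mod 24 ∈ H? No

No, H is not a subgroup of ℤ_24


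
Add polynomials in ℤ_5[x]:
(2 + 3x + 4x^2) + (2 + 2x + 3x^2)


Add coefficients mod 5:
x^0: 2 + 2 = 4 (mod 5)
x^1: 3 + 2 = 0 (mod 5)
x^2: 4 + 3 = 2 (mod 5)
Result: 4 + 2x^2

f + g = 4 + 2x^2


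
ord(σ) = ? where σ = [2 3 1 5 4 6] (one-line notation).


Cycle decomposition: (1 2 3) (4 5)
Cycle lengths: 3, 2
Order = lcm(3, 2) = 6

ord(σ) = 6


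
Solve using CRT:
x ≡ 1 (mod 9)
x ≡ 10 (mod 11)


m₁ = 9, m₂ = 11, gcd = 1, so CRT applies. M = m₁·m₂ = 99
Let M₁ = M/m₁ = 11, M₂ = M/m₂ = 9
Find y₁ ≡ M₁⁻¹ (mod m₁): 11⁻¹ ≡ 5 (mod 9)
Find y₂ ≡ M₂⁻¹ (mod m₂): 9⁻¹ ≡ 5 (mod 11)
x = a₁·M₁·y₁ + a₂·M₂·y₂ = 1·11·5 + 10·9·5 = 505
Reduce mod 99: x ≡ 10
Check: 10 mod 9 = 1 ✓, 10 mod 11 = 10 ✓

x ≡ 10 (mod 99)


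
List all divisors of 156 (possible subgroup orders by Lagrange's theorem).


Lagrange's theorem: |H| divides |G|
|G| = 156
Divisors of 156: 1, 2, 3, 4, 6, 12, 13, 26, 39, 52, 78, 156

Possible subgroup orders: {1, 2, 3, 4, 6, 12, 13, 26, 39, 52, 78, 156}


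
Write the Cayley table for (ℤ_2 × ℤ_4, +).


Elements: {(0,0), (0,1), (0,2), (0,3), (1,0), (1,1), (1,2), (1,3)}
Operation: componentwise addition mod (2, 4)
Entry (a, b) = ((a₁+b₁) mod 2, (a₂+b₂) mod 4)

Cayley table:
      | (0,0) | (0,1) | (0,2) | (0,3) | (1,0) | (1,1) | (1,2) | (1,3)
(0,0) | (0,0) | (0,1) | (0,2) | (0,3) | (1,0) | (1,1) | (1,2) | (1,3)
(0,1) | (0,1) | (0,2) | (0,3) | (0,0) | (1,1) | (1,2) | (1,3) | (1,0)
(0,2) | (0,2) | (0,3) | (0,0) | (0,1) | (1,2) | (1,3) | (1,0) | (1,1)
(0,3) | (0,3) | (0,0) | (0,1) | (0,2) | (1,3) | (1,0) | (1,1) | (1,2)
(1,0) | (1,0) | (1,1) | (1,2) | (1,3) | (0,0) | (0,1) | (0,2) | (0,3)
(1,1) | (1,1) | (1,2) | (1,3) | (1,0) | (0,1) | (0,2) | (0,3) | (0,0)
(1,2) | (1,2) | (1,3) | (1,0) | (1,1) | (0,2) | (0,3) | (0,0) | (0,1)
(1,3) | (1,3) | (1,0) | (1,1) | (1,2) | (0,3) | (0,0) | (0,1) | (0,2)


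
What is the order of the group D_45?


|D_n| = 2n (n rotations and n reflections)
|D_45| = 2×45 = 90

|D_45| = 90


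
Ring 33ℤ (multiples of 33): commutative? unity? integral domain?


33ℤ is a commutative ring under +,× but has no multiplicative identity (1 ∉ 33ℤ); it has no zero divisors, but without unity it is not an integral domain
Commutative: Yes
Integral domain: No
Has unity: No

33ℤ (multiples of 33): Commutative=Yes, Unity=No


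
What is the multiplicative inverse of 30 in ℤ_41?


Use the extended Euclidean algorithm to write 1 = 30·s + 41·t; then s mod 41 is the inverse.
Euclidean algorithm:
  30 = 0·41 + 30
  41 = 1·30 + 11
  30 = 2·11 + 8
  11 = 1·8 + 3
  8 = 2·3 + 2
  3 = 1·2 + 1
  2 = 2·1 + 0
gcd(30,41) = 1
Back-substitution gives: 30·(-15) + 41·(11) = 1
So 30⁻¹ ≡ -15 ≡ 26 (mod 41)
Check: 30 × 26 = 780 ≡ 1 (mod 41) ✓

30⁻¹ ≡ 26 (mod 41)


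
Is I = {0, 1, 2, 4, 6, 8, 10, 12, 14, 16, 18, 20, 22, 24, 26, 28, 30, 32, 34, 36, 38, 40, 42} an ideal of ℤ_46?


Check ideal conditions for I = {0, 1, 2, 4, 6, 8, 10, 12, 14, 16, 18, 20, 22, 24, 26, 28, 30, 32, 34, 36, 38, 40, 42} in ℤ_46:
(1) I is an additive subgroup? No
(2) For r ∈ ℤ_46 and a ∈ I: r·a ∈ I? No  [counterexample: r=2, a=22, r·a mod 46 = 44 ∉ I]

No, I is not an ideal of ℤ_46


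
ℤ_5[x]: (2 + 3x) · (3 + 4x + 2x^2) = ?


Expand and collect like terms; reduce coefficients mod 5:
x^0: 2·3 = 6 ≡ 1 (mod 5)
x^1: 2·4 + 3·3 = 17 ≡ 2 (mod 5)
x^2: 2·2 + 3·4 = 16 ≡ 1 (mod 5)
x^3: 3·2 = 6 ≡ 1 (mod 5)
Result: 1 + 2x + x^2 + x^3

f · g = 1 + 2x + x^2 + x^3


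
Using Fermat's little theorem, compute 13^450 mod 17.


Fermat's little theorem: if p is prime and gcd(a,p)=1, then a^(p-1) ≡ 1 (mod p)
p = 17 is prime, gcd(13,17) = 1
Reduce exponent: 450 mod 16 = 2
So 13^450 ≡ 13^2 (mod 17)
13^2 mod 17 = 16

13^450 ≡ 16 (mod 17)


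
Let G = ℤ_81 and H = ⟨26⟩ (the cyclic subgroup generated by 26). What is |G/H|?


|⟨26⟩| = n / gcd(26, 81) = 81 / 1 = 81
H is normal (ℤ_81 is abelian).
|G/H| = |G| / |H| = 81 / 81 = 1

|G/H| = 1


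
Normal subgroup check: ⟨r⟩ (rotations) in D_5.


H = ⟨r⟩ (rotations) in D_5
The rotation subgroup ⟨r⟩ has index 2 in D_5, so it is normal

Yes, normal subgroup


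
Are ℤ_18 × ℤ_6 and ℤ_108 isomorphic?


Comparing ℤ_18 × ℤ_6 and ℤ_108:
gcd(18,6) = 6 ≠ 1. Max element order in ℤ_18×ℤ_6 is lcm(18,6) = 18 < 108, so it has no element of order 108

No, ℤ_18 × ℤ_6 ≇ ℤ_108


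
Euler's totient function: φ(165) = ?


Factor n: 165 = 3 × 5 × 11
φ(n) = n · ∏(1 - 1/p) over distinct primes p | n
φ(165) = 165 · (1 - 1/3) · (1 - 1/5) · (1 - 1/11) = 80

φ(165) = 80


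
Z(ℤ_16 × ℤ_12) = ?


Z(G) = {g ∈ G | gx = xg for all x ∈ G}
Direct product of abelian groups is abelian, so Z(G) = G

Z(ℤ_16 × ℤ_12) = ℤ_16 × ℤ_12


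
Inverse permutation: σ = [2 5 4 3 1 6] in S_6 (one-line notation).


To find σ⁻¹, swap domain and range:
σ(1) = 2 → σ⁻¹(2) = 1
σ(2) = 5 → σ⁻¹(5) = 2
σ(3) = 4 → σ⁻¹(4) = 3
σ(4) = 3 → σ⁻¹(3) = 4
σ(5) = 1 → σ⁻¹(1) = 5
σ(6) = 6 → σ⁻¹(6) = 6

σ⁻¹ = [5 1 4 3 2 6]


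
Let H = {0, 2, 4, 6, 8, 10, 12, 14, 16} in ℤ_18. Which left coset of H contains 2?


2 + H = {2 + h (mod 18) : h ∈ H}
2+0=2, 2+2=4, 2+4=6, 2+6=8, 2+8=10, 2+10=12, 2+12=14, 2+14=16, 2+16=0
2 + H = {0, 2, 4, 6, 8, 10, 12, 14, 16} = 0 + H

2 + H = {0, 2, 4, 6, 8, 10, 12, 14, 16}


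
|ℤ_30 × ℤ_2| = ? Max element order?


|ℤ_30 × ℤ_2| = 30 × 2 = 60
Max element order = lcm(30,2) = 30
Cyclic? No (gcd=2)

|ℤ_30×ℤ_2| = 60, max element order = 30


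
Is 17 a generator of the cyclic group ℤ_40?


g generates ℤ_n iff gcd(g, n) = 1
gcd(17, 40) = 1
Since gcd = 1, 17 is a generator.

Yes, 17 generates ℤ_40


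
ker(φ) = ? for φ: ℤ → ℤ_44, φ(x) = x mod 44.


Kernel = preimage of identity
ker(φ) = {x ∈ ℤ : x ≡ 0 (mod 44)} = 44ℤ = {0, ±44, ±88, ...}

ker(φ) = 44ℤ


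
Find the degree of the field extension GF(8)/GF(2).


GF(8) = GF(2^3), so the extension degree is 3

[GF(8)/GF(2)] = 3


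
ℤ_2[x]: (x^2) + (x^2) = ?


Add coefficients mod 2:
x^0: 0 + 0 = 0 (mod 2)
x^1: 0 + 0 = 0 (mod 2)
x^2: 1 + 1 = 0 (mod 2)
Result: 0

f + g = 0


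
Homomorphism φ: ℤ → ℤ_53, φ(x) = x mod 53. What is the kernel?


Kernel = preimage of identity
ker(φ) = {x ∈ ℤ : x ≡ 0 (mod 53)} = 53ℤ = {0, ±53, ±106, ...}

ker(φ) = 53ℤ


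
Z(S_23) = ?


Z(G) = {g ∈ G | gx = xg for all x ∈ G}
S_n is non-abelian for n ≥ 3; Z(S_23) is trivial

Z(S_23) = {e}


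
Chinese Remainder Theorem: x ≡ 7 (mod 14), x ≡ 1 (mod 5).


m₁ = 14, m₂ = 5, gcd = 1, so CRT applies. M = m₁·m₂ = 70
Let M₁ = M/m₁ = 5, M₂ = M/m₂ = 14
Find y₁ ≡ M₁⁻¹ (mod m₁): 5⁻¹ ≡ 3 (mod 14)
Find y₂ ≡ M₂⁻¹ (mod m₂): 14⁻¹ ≡ 4 (mod 5)
x = a₁·M₁·y₁ + a₂·M₂·y₂ = 7·5·3 + 1·14·4 = 161
Reduce mod 70: x ≡ 21
Check: 21 mod 14 = 7 ✓, 21 mod 5 = 1 ✓

x ≡ 21 (mod 70)


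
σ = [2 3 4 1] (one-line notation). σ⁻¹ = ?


To find σ⁻¹, swap domain and range:
σ(1) = 2 → σ⁻¹(2) = 1
σ(2) = 3 → σ⁻¹(3) = 2
σ(3) = 4 → σ⁻¹(4) = 3
σ(4) = 1 → σ⁻¹(1) = 4

σ⁻¹ = [4 1 2 3]


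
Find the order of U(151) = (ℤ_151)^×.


U(n) is the group of units mod n; |U(n)| = φ(n)
|U(151)| = φ(151) = 150

|U(151) = (ℤ_151)^×| = 150


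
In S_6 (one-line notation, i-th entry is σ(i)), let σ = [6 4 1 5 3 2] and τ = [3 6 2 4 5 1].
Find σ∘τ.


σ∘τ: apply τ first, then σ
1 →τ 3 →σ 1
2 →τ 6 →σ 2
3 →τ 2 →σ 4
4 →τ 4 →σ 5
5 →τ 5 →σ 3
6 →τ 1 →σ 6

σ∘τ = [1 2 4 5 3 6]


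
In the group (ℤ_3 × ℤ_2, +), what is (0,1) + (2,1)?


Operation: componentwise addition mod (3, 2)
(0,1) + (2,1) = ((a₁+b₁) mod 3, (a₂+b₂) mod 2) with a = (0,1), b = (2,1)

(0,1) + (2,1) = (2,0)


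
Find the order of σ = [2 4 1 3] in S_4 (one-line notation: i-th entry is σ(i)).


Cycle decomposition: (1 2 4 3)
Cycle lengths: 4
Order = lcm(4) = 4

ord(σ) = 4


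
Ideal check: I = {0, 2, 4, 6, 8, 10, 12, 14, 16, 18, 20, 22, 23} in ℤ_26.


Check ideal conditions for I = {0, 2, 4, 6, 8, 10, 12, 14, 16, 18, 20, 22, 23} in ℤ_26:
(1) I is an additive subgroup? No
(2) For r ∈ ℤ_26 and a ∈ I: r·a ∈ I? No  [counterexample: r=2, a=12, r·a mod 26 = 24 ∉ I]

No, I is not an ideal of ℤ_26


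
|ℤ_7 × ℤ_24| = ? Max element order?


|ℤ_7 × ℤ_24| = 7 × 24 = 168
Max element order = lcm(7,24) = 168
Cyclic? Yes (gcd=1)

|ℤ_7×ℤ_24| = 168, max element order = 168


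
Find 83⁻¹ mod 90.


Use the extended Euclidean algorithm to write 1 = 83·s + 90·t; then s mod 90 is the inverse.
Euclidean algorithm:
  83 = 0·90 + 83
  90 = 1·83 + 7
  83 = 11·7 + 6
  7 = 1·6 + 1
  6 = 6·1 + 0
gcd(83,90) = 1
Back-substitution gives: 83·(-13) + 90·(12) = 1
So 83⁻¹ ≡ -13 ≡ 77 (mod 90)
Check: 83 × 77 = 6391 ≡ 1 (mod 90) ✓

83⁻¹ ≡ 77 (mod 90)


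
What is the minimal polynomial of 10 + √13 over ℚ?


Let α = 10 + √13. Then α - 10 = √13, so (α - 10)² = 13, giving α² - 20α + 87 = 0. Degree 2 and α ∉ ℚ, so this is the minimal polynomial.

Minimal polynomial: x² - 20x + 87


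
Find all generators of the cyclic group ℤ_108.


g generates ℤ_n iff gcd(g,n) = 1
Prime factors of 108: 2, 3
Generators are g ∈ {1,...,107} not divisible by any of these primes.
Generators: {1, 5, 7, 11, 13, 17, 19, 23, 25, 29, 31, 35, 37, 41, 43, 47, 49, 53, 55, 59, 61, 65, 67, 71, 73, 77, 79, 83, 85, 89, 91, 95, 97, 101, 103, 107}
Number of generators = φ(108) = 36

Generators of ℤ_108 = {1, 5, 7, 11, 13, 17, 19, 23, 25, 29, 31, 35, 37, 41, 43, 47, 49, 53, 55, 59, 61, 65, 67, 71, 73, 77, 79, 83, 85, 89, 91, 95, 97, 101, 103, 107}


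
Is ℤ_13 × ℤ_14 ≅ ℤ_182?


Comparing ℤ_13 × ℤ_14 and ℤ_182:
gcd(13,14) = 1, so ℤ_13 × ℤ_14 ≅ ℤ_182 (CRT)

Yes, ℤ_13 × ℤ_14 ≅ ℤ_182


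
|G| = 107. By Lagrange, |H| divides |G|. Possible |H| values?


Lagrange's theorem: |H| divides |G|
|G| = 107
Divisors of 107: 1, 107

Possible subgroup orders: {1, 107}


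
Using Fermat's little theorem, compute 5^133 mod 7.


Fermat's little theorem: if p is prime and gcd(a,p)=1, then a^(p-1) ≡ 1 (mod p)
p = 7 is prime, gcd(5,7) = 1
Reduce exponent: 133 mod 6 = 1
So 5^133 ≡ 5^1 (mod 7)
5^1 mod 7 = 5

5^133 ≡ 5 (mod 7)


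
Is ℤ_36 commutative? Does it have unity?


ℤ_36 is a commutative ring with unity 1; 36 = 2×18 is composite, so 2·18 ≡ 0 gives zero divisors (not an integral domain)
Commutative: Yes
Integral domain: No
Has unity: Yes

ℤ_36: Commutative=Yes, Unity=Yes


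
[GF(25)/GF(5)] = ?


GF(25) = GF(5^2), so the extension degree is 2

[GF(25)/GF(5)] = 2


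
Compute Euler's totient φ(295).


Factor n: 295 = 5 × 59
φ(n) = n · ∏(1 - 1/p) over distinct primes p | n
φ(295) = 295 · (1 - 1/5) · (1 - 1/59) = 232

φ(295) = 232


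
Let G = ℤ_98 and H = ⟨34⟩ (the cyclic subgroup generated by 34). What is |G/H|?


|⟨34⟩| = n / gcd(34, 98) = 98 / 2 = 49
H is normal (ℤ_98 is abelian).
|G/H| = |G| / |H| = 98 / 49 = 2

|G/H| = 2


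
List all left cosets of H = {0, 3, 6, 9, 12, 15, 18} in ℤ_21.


H = {0, 3, 6, 9, 12, 15, 18}, |H| = 7
Number of cosets = |G|/|H| = 21/7 = 3
0 + H = {0, 3, 6, 9, 12, 15, 18}
1 + H = {1, 4, 7, 10, 13, 16, 19}
2 + H = {2, 5, 8, 11, 14, 17, 20}

Cosets: 0+H={0,3,6,9,12,15,18}; 1+H={1,4,7,10,13,16,19}; 2+H={2,5,8,11,14,17,20}


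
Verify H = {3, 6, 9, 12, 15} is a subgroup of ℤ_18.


Subgroup test for H = {3, 6, 9, 12, 15} in (ℤ_18, +):
(1) 0 ∈ H? No
(2) Closure: for all a,b ∈ H, (a+b) mod 18 ∈ H? No  [counterexample: 3 + 15 = 0 ∉ H]
(3) Inverses: for all a ∈ H, -a mod 18 ∈ H? Yes

No, H is not a subgroup of ℤ_18


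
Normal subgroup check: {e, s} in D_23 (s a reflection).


H = {e, s} in D_23 (s a reflection)
r·s·r⁻¹ = sr⁻² ≠ s for n ≥ 3, so {e, s} is not closed under conjugation

No, not a normal subgroup


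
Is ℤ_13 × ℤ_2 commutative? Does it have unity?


Direct product ring; commutative with unity (1,1); but (1,0)·(0,1) = (0,0) gives zero divisors, so not an integral domain
Commutative: Yes
Integral domain: No
Has unity: Yes

ℤ_13 × ℤ_2: Commutative=Yes, Unity=Yes


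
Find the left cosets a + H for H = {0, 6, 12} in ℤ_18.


H = {0, 6, 12}, |H| = 3
Number of cosets = |G|/|H| = 18/3 = 6
0 + H = {0, 6, 12}
1 + H = {1, 7, 13}
2 + H = {2, 8, 14}
3 + H = {3, 9, 15}
4 + H = {4, 10, 16}
5 + H = {5, 11, 17}

Cosets: 0+H={0,6,12}; 1+H={1,7,13}; 2+H={2,8,14}; 3+H={3,9,15}; 4+H={4,10,16}; 5+H={5,11,17}


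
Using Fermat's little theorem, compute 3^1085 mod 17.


Fermat's little theorem: if p is prime and gcd(a,p)=1, then a^(p-1) ≡ 1 (mod p)
p = 17 is prime, gcd(3,17) = 1
Reduce exponent: 1085 mod 16 = 13
So 3^1085 ≡ 3^13 (mod 17)
3^13 mod 17 = 12

3^1085 ≡ 12 (mod 17)


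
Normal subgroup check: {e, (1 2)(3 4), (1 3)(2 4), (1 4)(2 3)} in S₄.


H = {e, (1 2)(3 4), (1 3)(2 4), (1 4)(2 3)} in S₄
This is the Klein four-group V₄; it is normal in S₄ (it is a union of conjugacy classes)

Yes, normal subgroup


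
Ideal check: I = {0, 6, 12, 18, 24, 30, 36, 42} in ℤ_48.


Check ideal conditions for I = {0, 6, 12, 18, 24, 30, 36, 42} in ℤ_48:
(1) I is an additive subgroup? Yes
(2) For r ∈ ℤ_48 and a ∈ I: r·a ∈ I? Yes

Yes, I is an ideal of ℤ_48


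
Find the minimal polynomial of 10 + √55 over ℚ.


Let α = 10 + √55. Then α - 10 = √55, so (α - 10)² = 55, giving α² - 20α + 45 = 0. Degree 2 and α ∉ ℚ, so this is the minimal polynomial.

Minimal polynomial: x² - 20x + 45


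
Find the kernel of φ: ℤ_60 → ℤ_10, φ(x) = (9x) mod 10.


Kernel = preimage of identity
ker(φ) = {x ∈ ℤ_60 : 9x ≡ 0 (mod 10)}. Since 10 | 60, φ is well-defined. The kernel is the cyclic subgroup ⟨10⟩ of ℤ_60 (order 6), i.e. {0, 10, 20, 30, 40, 50}

ker(φ) = {0, 10, 20, 30, 40, 50}


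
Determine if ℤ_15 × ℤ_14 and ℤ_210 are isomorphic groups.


Comparing ℤ_15 × ℤ_14 and ℤ_210:
gcd(15,14) = 1, so ℤ_15 × ℤ_14 ≅ ℤ_210 (CRT)

Yes, ℤ_15 × ℤ_14 ≅ ℤ_210


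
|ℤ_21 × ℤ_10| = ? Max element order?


|ℤ_21 × ℤ_10| = 21 × 10 = 210
Max element order = lcm(21,10) = 210
Cyclic? Yes (gcd=1)

|ℤ_21×ℤ_10| = 210, max element order = 210


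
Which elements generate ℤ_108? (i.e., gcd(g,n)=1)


g generates ℤ_n iff gcd(g,n) = 1
Prime factors of 108: 2, 3
Generators are g ∈ {1,...,107} not divisible by any of these primes.
Generators: {1, 5, 7, 11, 13, 17, 19, 23, 25, 29, 31, 35, 37, 41, 43, 47, 49, 53, 55, 59, 61, 65, 67, 71, 73, 77, 79, 83, 85, 89, 91, 95, 97, 101, 103, 107}
Number of generators = φ(108) = 36

Generators of ℤ_108 = {1, 5, 7, 11, 13, 17, 19, 23, 25, 29, 31, 35, 37, 41, 43, 47, 49, 53, 55, 59, 61, 65, 67, 71, 73, 77, 79, 83, 85, 89, 91, 95, 97, 101, 103, 107}


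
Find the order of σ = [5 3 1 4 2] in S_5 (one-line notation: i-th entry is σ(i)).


Cycle decomposition: (1 5 2 3)
Cycle lengths: 4
Order = lcm(4) = 4

ord(σ) = 4


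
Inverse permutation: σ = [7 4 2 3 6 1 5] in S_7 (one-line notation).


To find σ⁻¹, swap domain and range:
σ(1) = 7 → σ⁻¹(7) = 1
σ(2) = 4 → σ⁻¹(4) = 2
σ(3) = 2 → σ⁻¹(2) = 3
σ(4) = 3 → σ⁻¹(3) = 4
σ(5) = 6 → σ⁻¹(6) = 5
σ(6) = 1 → σ⁻¹(1) = 6
σ(7) = 5 → σ⁻¹(5) = 7

σ⁻¹ = [6 3 4 2 7 5 1]


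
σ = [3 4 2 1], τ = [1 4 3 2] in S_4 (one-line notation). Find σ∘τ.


σ∘τ: apply τ first, then σ
1 →τ 1 →σ 3
2 →τ 4 →σ 1
3 →τ 3 →σ 2
4 →τ 2 →σ 4

σ∘τ = [3 1 2 4]


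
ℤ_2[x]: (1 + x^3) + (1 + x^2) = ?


Add coefficients mod 2:
x^0: 1 + 1 = 0 (mod 2)
x^1: 0 + 0 = 0 (mod 2)
x^2: 0 + 1 = 1 (mod 2)
x^3: 1 + 0 = 1 (mod 2)
Result: x^2 + x^3

f + g = x^2 + x^3


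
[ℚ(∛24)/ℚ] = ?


∛24 has minimal polynomial x³ - 24 (irreducible over ℚ since 24 is not a perfect cube)

[ℚ(∛24)/ℚ] = 3


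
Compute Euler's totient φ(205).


Factor n: 205 = 5 × 41
φ(n) = n · ∏(1 - 1/p) over distinct primes p | n
φ(205) = 205 · (1 - 1/5) · (1 - 1/41) = 160

φ(205) = 160


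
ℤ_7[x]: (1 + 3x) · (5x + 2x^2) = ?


Expand and collect like terms; reduce coefficients mod 7:
x^0: 1·0 = 0 ≡ 0 (mod 7)
x^1: 1·5 + 3·0 = 5 ≡ 5 (mod 7)
x^2: 1·2 + 3·5 = 17 ≡ 3 (mod 7)
x^3: 3·2 = 6 ≡ 6 (mod 7)
Result: 5x + 3x^2 + 6x^3

f · g = 5x + 3x^2 + 6x^3


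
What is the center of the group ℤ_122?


Z(G) = {g ∈ G | gx = xg for all x ∈ G}
ℤ_122 is abelian, so Z(G) = G

Z(ℤ_122) = ℤ_122


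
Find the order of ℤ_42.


ℤ_n has n elements.

|ℤ_42| = 42


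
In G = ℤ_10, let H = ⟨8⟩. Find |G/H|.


|⟨8⟩| = n / gcd(8, 10) = 10 / 2 = 5
H is normal (ℤ_10 is abelian).
|G/H| = |G| / |H| = 10 / 5 = 2

|G/H| = 2


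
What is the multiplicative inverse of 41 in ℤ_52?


Use the extended Euclidean algorithm to write 1 = 41·s + 52·t; then s mod 52 is the inverse.
Euclidean algorithm:
  41 = 0·52 + 41
  52 = 1·41 + 11
  41 = 3·11 + 8
  11 = 1·8 + 3
  8 = 2·3 + 2
  3 = 1·2 + 1
  2 = 2·1 + 0
gcd(41,52) = 1
Back-substitution gives: 41·(-19) + 52·(15) = 1
So 41⁻¹ ≡ -19 ≡ 33 (mod 52)
Check: 41 × 33 = 1353 ≡ 1 (mod 52) ✓

41⁻¹ ≡ 33 (mod 52)


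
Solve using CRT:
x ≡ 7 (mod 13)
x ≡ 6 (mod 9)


m₁ = 13, m₂ = 9, gcd = 1, so CRT applies. M = m₁·m₂ = 117
Let M₁ = M/m₁ = 9, M₂ = M/m₂ = 13
Find y₁ ≡ M₁⁻¹ (mod m₁): 9⁻¹ ≡ 3 (mod 13)
Find y₂ ≡ M₂⁻¹ (mod m₂): 13⁻¹ ≡ 7 (mod 9)
x = a₁·M₁·y₁ + a₂·M₂·y₂ = 7·9·3 + 6·13·7 = 735
Reduce mod 117: x ≡ 33
Check: 33 mod 13 = 7 ✓, 33 mod 9 = 6 ✓

x ≡ 33 (mod 117)


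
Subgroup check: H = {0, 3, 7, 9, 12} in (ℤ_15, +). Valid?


Subgroup test for H = {0, 3, 7, 9, 12} in (ℤ_15, +):
(1) 0 ∈ H? Yes
(2) Closure: for all a,b ∈ H, (a+b) mod 15 ∈ H? No  [counterexample: 3 + 3 = 6 ∉ H]
(3) Inverses: for all a ∈ H, -a mod 15 ∈ H? No

No, H is not a subgroup of ℤ_15
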